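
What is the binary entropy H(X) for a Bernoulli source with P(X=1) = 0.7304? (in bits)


H = -p*log2(p) - (1-p)*log2(1-p). -0.7304*log2(0.7304) = 0.331047; -0.2696*log2(0.2696) = 0.509843. H = 0.331047 + 0.509843 = 0.8409

0.8409 bits


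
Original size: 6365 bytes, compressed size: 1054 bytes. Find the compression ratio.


Ratio = original / compressed = 6365 / 1054 = 6.0389

6.0389


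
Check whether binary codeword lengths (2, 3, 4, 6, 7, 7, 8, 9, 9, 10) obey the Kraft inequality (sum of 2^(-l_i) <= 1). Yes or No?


Kraft sum = sum(2^(-l_i)) = 0.4775, need <= 1. Result: satisfied (a binary prefix-free code with these lengths exists)

Yes


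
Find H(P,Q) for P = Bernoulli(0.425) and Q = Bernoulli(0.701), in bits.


H(P,Q) = -p*log2(q) - (1-p)*log2(1-q). -0.425*log2(0.701) = 0.217818; -0.575*log2(0.299) = 1.001525. H(P,Q) = 0.217818 + 1.001525 = 1.2193

1.2193 bits


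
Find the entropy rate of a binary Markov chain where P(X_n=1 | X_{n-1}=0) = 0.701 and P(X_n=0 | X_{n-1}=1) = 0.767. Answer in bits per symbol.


Stationary distribution: pi_0 = p10/(p01+p10) = 0.5225, pi_1 = 0.4775. Entropy rate H' = pi_0*H(p01) + pi_1*H(p10) = 0.5225*0.8801 + 0.4775*0.7832 = 0.8338

0.8338 bits/symbol


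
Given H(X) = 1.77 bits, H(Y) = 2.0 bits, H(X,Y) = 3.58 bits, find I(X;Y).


I(X;Y) = H(X) + H(Y) - H(X,Y) = 1.77 + 2.0 - 3.58 = 0.19

0.19 bits


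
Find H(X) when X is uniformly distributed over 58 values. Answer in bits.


H = log2(n) = log2(58) = 5.858

5.858 bits


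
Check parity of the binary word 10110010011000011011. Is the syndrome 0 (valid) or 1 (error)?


Syndrome = XOR of all bits = 1 XOR 0 XOR 1 XOR 1 XOR 0 XOR 0 XOR 1 XOR 0 XOR 0 XOR 1 XOR 1 XOR 0 XOR 0 XOR 0 XOR 0 XOR 1 XOR 1 XOR 0 XOR 1 XOR 1 = 0

0


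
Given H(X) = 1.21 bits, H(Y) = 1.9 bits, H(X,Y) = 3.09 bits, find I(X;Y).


I(X;Y) = H(X) + H(Y) - H(X,Y) = 1.21 + 1.9 - 3.09 = 0.02

0.02 bits


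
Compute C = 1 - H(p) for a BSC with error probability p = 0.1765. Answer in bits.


H(p) = -p*log2(p) - (1-p)*log2(1-p) = -0.1765*log2(0.1765) - 0.8235*log2(0.8235) = 0.441649 + 0.230711 = 0.6724. C = 1 - H(p) = 1 - 0.6724 = 0.3276

0.3276 bits


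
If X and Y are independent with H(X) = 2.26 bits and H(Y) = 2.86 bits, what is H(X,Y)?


For independent variables, H(X,Y) = H(X) + H(Y) = 2.26 + 2.86 = 5.12

5.12 bits


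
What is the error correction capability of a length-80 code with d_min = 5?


Correction capability = floor((d-1)/2) = floor((5-1)/2) = 2

2 errors


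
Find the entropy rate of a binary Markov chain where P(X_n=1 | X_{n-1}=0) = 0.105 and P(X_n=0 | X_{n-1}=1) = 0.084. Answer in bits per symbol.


Stationary distribution: pi_0 = p10/(p01+p10) = 0.4444, pi_1 = 0.5556. Entropy rate H' = pi_0*H(p01) + pi_1*H(p10) = 0.4444*0.4846 + 0.5556*0.4161 = 0.4466

0.4466 bits/symbol


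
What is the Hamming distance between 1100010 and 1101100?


Count differing positions: . . . ^ ^ ^ . = 3 differences

3


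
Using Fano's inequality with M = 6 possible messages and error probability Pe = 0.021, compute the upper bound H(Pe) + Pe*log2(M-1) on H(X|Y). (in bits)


H(Pe) = -Pe*log2(Pe) - (1-Pe)*log2(1-Pe) = -0.021*log2(0.021) - 0.979*log2(0.979) = 0.117043 + 0.029976 = 0.147. Pe*log2(M-1) = 0.021*log2(5) = 0.048760. Bound = H(Pe) + Pe*log2(M-1) = 0.117043 + 0.029976 + 0.048760 = 0.1958

0.1958 bits


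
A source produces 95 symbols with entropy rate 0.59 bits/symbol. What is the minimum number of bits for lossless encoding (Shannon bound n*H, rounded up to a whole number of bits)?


Minimum bits >= n * H = 95 * 0.59 = 56.05, rounded up to a whole number of bits = 57

57 bits


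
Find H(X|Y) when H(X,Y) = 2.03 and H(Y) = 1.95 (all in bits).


H(X|Y) = H(X,Y) - H(Y) = 2.03 - 1.95 = 0.08

0.08 bits


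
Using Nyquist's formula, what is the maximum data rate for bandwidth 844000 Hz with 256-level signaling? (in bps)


Rate = 2 * B * log2(M) = 2 * 844000 * 8.0 = 13504000.0

13504000.0 bps


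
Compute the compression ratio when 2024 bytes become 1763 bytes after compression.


Ratio = original / compressed = 2024 / 1763 = 1.148

1.148


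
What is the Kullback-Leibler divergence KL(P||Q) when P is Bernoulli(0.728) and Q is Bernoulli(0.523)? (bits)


KL = p*log2(p/q) + (1-p)*log2((1-p)/(1-q)) = 0.728*log2(0.728/0.523) + 0.272*log2(0.272/0.477) = 0.1269

0.1269 bits


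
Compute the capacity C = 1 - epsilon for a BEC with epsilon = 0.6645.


C = 1 - epsilon = 1 - 0.6645 = 0.3355

0.3355 bits


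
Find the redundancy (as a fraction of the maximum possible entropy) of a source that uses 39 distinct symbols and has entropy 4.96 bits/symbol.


H_max = log2(K) = log2(39) = 5.2854 bits/symbol. Redundancy = 1 - H/H_max = 1 - 4.96/5.2854 = 1 - 0.9384 = 0.0616

0.0616


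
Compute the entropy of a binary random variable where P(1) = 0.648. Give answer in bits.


H = -p*log2(p) - (1-p)*log2(1-p). -0.648*log2(0.648) = 0.405605; -0.352*log2(0.352) = 0.530236. H = 0.405605 + 0.530236 = 0.9358

0.9358 bits


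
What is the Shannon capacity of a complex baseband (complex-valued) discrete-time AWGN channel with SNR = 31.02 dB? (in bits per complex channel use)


SNR_linear = 10^(31.02/10) = 1264.7363; C = log2(1 + SNR_linear) = log2(1 + 1264.7363) = 10.3058

10.3058 bits/channel use


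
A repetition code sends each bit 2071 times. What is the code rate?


Rate = k/n = 1/2071

1/2071


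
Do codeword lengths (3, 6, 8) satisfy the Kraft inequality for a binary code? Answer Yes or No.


Kraft sum = sum(2^(-l_i)) = 0.1445, need <= 1. Result: satisfied (a binary prefix-free code with these lengths exists)

Yes


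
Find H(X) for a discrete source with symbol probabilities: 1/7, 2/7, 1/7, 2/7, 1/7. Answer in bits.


H = -sum(p_i * log2(p_i)). Terms: -(1/7)*log2(1/7) = 0.401051; -(2/7)*log2(2/7) = 0.516387; -(1/7)*log2(1/7) = 0.401051; -(2/7)*log2(2/7) = 0.516387; -(1/7)*log2(1/7) = 0.401051. H = 0.401051 + 0.516387 + 0.401051 + 0.516387 + 0.401051 = 2.2359

2.2359 bits


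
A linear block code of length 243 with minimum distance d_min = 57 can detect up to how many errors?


Detection capability = d_min - 1 = 57 - 1 = 56

56 errors


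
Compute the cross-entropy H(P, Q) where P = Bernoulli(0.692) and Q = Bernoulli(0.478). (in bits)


H(P,Q) = -p*log2(q) - (1-p)*log2(1-q). -0.692*log2(0.478) = 0.736923; -0.308*log2(0.522) = 0.288867. H(P,Q) = 0.736923 + 0.288867 = 1.0258

1.0258 bits


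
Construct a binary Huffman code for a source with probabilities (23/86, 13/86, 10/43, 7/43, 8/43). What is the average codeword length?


Huffman construction (repeatedly merge the two least-probable nodes; each merge adds 1 bit to every symbol beneath it): 13/86 + 7/43 = 27/86; 8/43 + 10/43 = 18/43; 23/86 + 27/86 = 25/43; 18/43 + 25/43 = 1. Resulting codeword lengths (in the order the probabilities were given): (2, 3, 2, 3, 2). L_avg = sum(p_i * l_i) = 23/86*2 + 13/86*3 + 10/43*2 + 7/43*3 + 8/43*2 = 199/86 = 2.314

2.314 bits


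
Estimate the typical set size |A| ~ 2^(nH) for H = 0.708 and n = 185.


log2|A_typical| = nH = 185 * 0.708 = 130.98, so |A_typical| ~ 2^130.98 = 2.685e+39

2.685e+39


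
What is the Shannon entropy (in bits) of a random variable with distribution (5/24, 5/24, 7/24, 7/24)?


H = -sum(p_i * log2(p_i)). Terms: -(5/24)*log2(5/24) = 0.471466; -(5/24)*log2(5/24) = 0.471466; -(7/24)*log2(7/24) = 0.518469; -(7/24)*log2(7/24) = 0.518469. H = 0.471466 + 0.471466 + 0.518469 + 0.518469 = 1.9799

1.9799 bits


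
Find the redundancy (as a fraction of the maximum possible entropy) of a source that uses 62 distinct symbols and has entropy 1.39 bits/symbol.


H_max = log2(K) = log2(62) = 5.9542 bits/symbol. Redundancy = 1 - H/H_max = 1 - 1.39/5.9542 = 1 - 0.2334 = 0.7666

0.7666


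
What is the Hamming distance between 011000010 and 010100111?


Count differing positions: . . ^ ^ . . ^ . ^ = 4 differences

4


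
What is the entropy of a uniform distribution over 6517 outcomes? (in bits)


H = log2(n) = log2(6517) = 12.67

12.67 bits


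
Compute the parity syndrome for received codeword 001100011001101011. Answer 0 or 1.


Syndrome = XOR of all bits = 0 XOR 0 XOR 1 XOR 1 XOR 0 XOR 0 XOR 0 XOR 1 XOR 1 XOR 0 XOR 0 XOR 1 XOR 1 XOR 0 XOR 1 XOR 0 XOR 1 XOR 1 = 1

1


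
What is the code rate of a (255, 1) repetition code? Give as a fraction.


Rate = k/n = 1/255

1/255


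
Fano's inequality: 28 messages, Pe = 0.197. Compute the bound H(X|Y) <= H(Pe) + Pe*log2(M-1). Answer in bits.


H(Pe) = -Pe*log2(Pe) - (1-Pe)*log2(1-Pe) = -0.197*log2(0.197) - 0.803*log2(0.803) = 0.461715 + 0.254172 = 0.7159. Pe*log2(M-1) = 0.197*log2(27) = 0.936713. Bound = H(Pe) + Pe*log2(M-1) = 0.461715 + 0.254172 + 0.936713 = 1.6526

1.6526 bits


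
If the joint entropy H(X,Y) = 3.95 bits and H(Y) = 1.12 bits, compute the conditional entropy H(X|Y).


H(X|Y) = H(X,Y) - H(Y) = 3.95 - 1.12 = 2.83

2.83 bits


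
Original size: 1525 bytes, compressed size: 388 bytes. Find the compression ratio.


Ratio = original / compressed = 1525 / 388 = 3.9304

3.9304


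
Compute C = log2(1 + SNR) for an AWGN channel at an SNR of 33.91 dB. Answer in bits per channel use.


SNR_linear = 10^(33.91/10) = 2460.3676; C = log2(1 + SNR_linear) = log2(1 + 2460.3676) = 11.2652

11.2652 bits/channel use


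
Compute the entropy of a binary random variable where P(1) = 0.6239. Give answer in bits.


H = -p*log2(p) - (1-p)*log2(1-p). -0.6239*log2(0.6239) = 0.424635; -0.3761*log2(0.3761) = 0.530606. H = 0.424635 + 0.530606 = 0.9552

0.9552 bits


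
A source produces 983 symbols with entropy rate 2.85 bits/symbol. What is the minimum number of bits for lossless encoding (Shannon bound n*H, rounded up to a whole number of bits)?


Minimum bits >= n * H = 983 * 2.85 = 2801.55, rounded up to a whole number of bits = 2802

2802 bits


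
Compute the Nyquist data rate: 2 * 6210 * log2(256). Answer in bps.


Rate = 2 * B * log2(M) = 2 * 6210 * 8.0 = 99360.0

99360.0 bps


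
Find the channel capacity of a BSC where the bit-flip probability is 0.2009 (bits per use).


H(p) = -p*log2(p) - (1-p)*log2(1-p) = -0.2009*log2(0.2009) - 0.7991*log2(0.7991) = 0.465174 + 0.258550 = 0.7237. C = 1 - H(p) = 1 - 0.7237 = 0.2763

0.2763 bits


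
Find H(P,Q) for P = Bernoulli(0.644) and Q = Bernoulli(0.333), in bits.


H(P,Q) = -p*log2(q) - (1-p)*log2(1-q). -0.644*log2(0.333) = 1.021645; -0.356*log2(0.667) = 0.207990. H(P,Q) = 1.021645 + 0.207990 = 1.2296

1.2296 bits


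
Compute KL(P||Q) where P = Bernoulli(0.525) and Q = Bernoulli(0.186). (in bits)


KL = p*log2(p/q) + (1-p)*log2((1-p)/(1-q)) = 0.525*log2(0.525/0.186) + 0.475*log2(0.475/0.814) = 0.4168

0.4168 bits


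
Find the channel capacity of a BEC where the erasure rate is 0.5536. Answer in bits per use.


C = 1 - epsilon = 1 - 0.5536 = 0.4464

0.4464 bits


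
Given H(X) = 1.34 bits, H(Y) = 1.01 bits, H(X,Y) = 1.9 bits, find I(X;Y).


I(X;Y) = H(X) + H(Y) - H(X,Y) = 1.34 + 1.01 - 1.9 = 0.45

0.45 bits


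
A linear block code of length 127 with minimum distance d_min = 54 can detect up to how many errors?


Detection capability = d_min - 1 = 54 - 1 = 53

53 errors


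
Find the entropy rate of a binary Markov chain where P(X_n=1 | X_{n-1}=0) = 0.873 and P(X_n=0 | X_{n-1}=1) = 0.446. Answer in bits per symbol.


Stationary distribution: pi_0 = p10/(p01+p10) = 0.3381, pi_1 = 0.6619. Entropy rate H' = pi_0*H(p01) + pi_1*H(p10) = 0.3381*0.5492 + 0.6619*0.9916 = 0.842

0.842 bits/symbol


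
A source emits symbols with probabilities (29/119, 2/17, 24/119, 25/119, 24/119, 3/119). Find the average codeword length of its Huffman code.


Huffman construction (repeatedly merge the two least-probable nodes; each merge adds 1 bit to every symbol beneath it): 3/119 + 2/17 = 1/7; 1/7 + 24/119 = 41/119; 24/119 + 25/119 = 7/17; 29/119 + 41/119 = 10/17; 7/17 + 10/17 = 1. Resulting codeword lengths (in the order the probabilities were given): (2, 4, 3, 2, 2, 4). L_avg = sum(p_i * l_i) = 29/119*2 + 2/17*4 + 24/119*3 + 25/119*2 + 24/119*2 + 3/119*4 = 296/119 = 2.4874

2.4874 bits


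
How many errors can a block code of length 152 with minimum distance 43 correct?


Correction capability = floor((d-1)/2) = floor((43-1)/2) = 21

21 errors


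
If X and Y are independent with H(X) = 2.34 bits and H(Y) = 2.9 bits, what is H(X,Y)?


For independent variables, H(X,Y) = H(X) + H(Y) = 2.34 + 2.9 = 5.24

5.24 bits


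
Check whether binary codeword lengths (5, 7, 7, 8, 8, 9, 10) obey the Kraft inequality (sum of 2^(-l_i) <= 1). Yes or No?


Kraft sum = sum(2^(-l_i)) = 0.0576, need <= 1. Result: satisfied (a binary prefix-free code with these lengths exists)

Yes


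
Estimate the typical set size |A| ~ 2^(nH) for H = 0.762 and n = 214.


log2|A_typical| = nH = 214 * 0.762 = 163.068, so |A_typical| ~ 2^163.068 = 1.226e+49

1.226e+49


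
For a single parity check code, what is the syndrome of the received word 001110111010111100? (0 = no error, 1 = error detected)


Syndrome = XOR of all bits = 0 XOR 0 XOR 1 XOR 1 XOR 1 XOR 0 XOR 1 XOR 1 XOR 1 XOR 0 XOR 1 XOR 0 XOR 1 XOR 1 XOR 1 XOR 1 XOR 0 XOR 0 = 1

1


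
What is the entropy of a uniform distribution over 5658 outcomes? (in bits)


H = log2(n) = log2(5658) = 12.4661

12.4661 bits


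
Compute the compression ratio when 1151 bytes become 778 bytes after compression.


Ratio = original / compressed = 1151 / 778 = 1.4794

1.4794


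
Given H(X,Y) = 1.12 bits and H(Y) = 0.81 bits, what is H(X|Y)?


H(X|Y) = H(X,Y) - H(Y) = 1.12 - 0.81 = 0.31

0.31 bits


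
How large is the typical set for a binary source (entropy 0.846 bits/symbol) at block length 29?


log2|A_typical| = nH = 29 * 0.846 = 24.534, so |A_typical| ~ 2^24.534 = 2.429e+07

2.429e+07


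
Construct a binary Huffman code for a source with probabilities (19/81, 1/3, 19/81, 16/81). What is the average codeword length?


Huffman construction (repeatedly merge the two least-probable nodes; each merge adds 1 bit to every symbol beneath it): 16/81 + 19/81 = 35/81; 19/81 + 1/3 = 46/81; 35/81 + 46/81 = 1. Resulting codeword lengths (in the order the probabilities were given): (2, 2, 2, 2). L_avg = sum(p_i * l_i) = 19/81*2 + 1/3*2 + 19/81*2 + 16/81*2 = 2

2.0 bits


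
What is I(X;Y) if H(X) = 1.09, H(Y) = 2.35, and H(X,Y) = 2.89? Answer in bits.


I(X;Y) = H(X) + H(Y) - H(X,Y) = 1.09 + 2.35 - 2.89 = 0.55

0.55 bits


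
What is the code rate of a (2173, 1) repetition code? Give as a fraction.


Rate = k/n = 1/2173

1/2173


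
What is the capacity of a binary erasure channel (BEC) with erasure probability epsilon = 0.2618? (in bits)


C = 1 - epsilon = 1 - 0.2618 = 0.7382

0.7382 bits


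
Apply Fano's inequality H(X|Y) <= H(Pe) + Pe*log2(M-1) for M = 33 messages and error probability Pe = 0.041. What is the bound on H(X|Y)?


H(Pe) = -Pe*log2(Pe) - (1-Pe)*log2(1-Pe) = -0.041*log2(0.041) - 0.959*log2(0.959) = 0.188938 + 0.057921 = 0.2469. Pe*log2(M-1) = 0.041*log2(32) = 0.205000. Bound = H(Pe) + Pe*log2(M-1) = 0.188938 + 0.057921 + 0.205000 = 0.4519

0.4519 bits


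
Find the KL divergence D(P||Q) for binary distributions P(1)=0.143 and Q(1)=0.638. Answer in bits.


KL = p*log2(p/q) + (1-p)*log2((1-p)/(1-q)) = 0.143*log2(0.143/0.638) + 0.857*log2(0.857/0.362) = 0.757

0.757 bits


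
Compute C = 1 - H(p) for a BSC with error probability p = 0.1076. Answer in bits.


H(p) = -p*log2(p) - (1-p)*log2(1-p) = -0.1076*log2(0.1076) - 0.8924*log2(0.8924) = 0.346069 + 0.146566 = 0.4926. C = 1 - H(p) = 1 - 0.4926 = 0.5074

0.5074 bits


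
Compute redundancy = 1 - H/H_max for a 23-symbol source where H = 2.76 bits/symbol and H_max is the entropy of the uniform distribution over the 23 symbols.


H_max = log2(K) = log2(23) = 4.5236 bits/symbol. Redundancy = 1 - H/H_max = 1 - 2.76/4.5236 = 1 - 0.6101 = 0.3899

0.3899


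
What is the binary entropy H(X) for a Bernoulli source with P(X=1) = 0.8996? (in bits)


H = -p*log2(p) - (1-p)*log2(1-p). -0.8996*log2(0.8996) = 0.137319; -0.1004*log2(0.1004) = 0.332943. H = 0.137319 + 0.332943 = 0.4703

0.4703 bits


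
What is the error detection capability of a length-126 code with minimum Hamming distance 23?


Detection capability = d_min - 1 = 23 - 1 = 22

22 errors


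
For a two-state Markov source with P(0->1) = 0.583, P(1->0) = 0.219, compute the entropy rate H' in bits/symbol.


Stationary distribution: pi_0 = p10/(p01+p10) = 0.2731, pi_1 = 0.7269. Entropy rate H' = pi_0*H(p01) + pi_1*H(p10) = 0.2731*0.98 + 0.7269*0.7583 = 0.8189

0.8189 bits/symbol


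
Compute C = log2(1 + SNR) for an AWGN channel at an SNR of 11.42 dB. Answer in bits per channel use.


SNR_linear = 10^(11.42/10) = 13.8676; C = log2(1 + SNR_linear) = log2(1 + 13.8676) = 3.8941

3.8941 bits/channel use


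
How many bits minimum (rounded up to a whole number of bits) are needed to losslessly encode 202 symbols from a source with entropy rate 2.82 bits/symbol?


Minimum bits >= n * H = 202 * 2.82 = 569.64, rounded up to a whole number of bits = 570

570 bits


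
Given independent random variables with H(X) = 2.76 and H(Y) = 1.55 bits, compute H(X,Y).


For independent variables, H(X,Y) = H(X) + H(Y) = 2.76 + 1.55 = 4.31

4.31 bits


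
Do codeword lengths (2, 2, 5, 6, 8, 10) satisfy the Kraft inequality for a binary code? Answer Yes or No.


Kraft sum = sum(2^(-l_i)) = 0.5518, need <= 1. Result: satisfied (a binary prefix-free code with these lengths exists)

Yes


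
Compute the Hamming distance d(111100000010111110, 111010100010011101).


Count differing positions: . . . ^ ^ . ^ . . . . . ^ . . . ^ ^ = 6 differences

6


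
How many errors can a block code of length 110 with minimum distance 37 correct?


Correction capability = floor((d-1)/2) = floor((37-1)/2) = 18

18 errors


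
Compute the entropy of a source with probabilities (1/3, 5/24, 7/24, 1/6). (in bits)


H = -sum(p_i * log2(p_i)). Terms: -(1/3)*log2(1/3) = 0.528321; -(5/24)*log2(5/24) = 0.471466; -(7/24)*log2(7/24) = 0.518469; -(1/6)*log2(1/6) = 0.430827. H = 0.528321 + 0.471466 + 0.518469 + 0.430827 = 1.9491

1.9491 bits


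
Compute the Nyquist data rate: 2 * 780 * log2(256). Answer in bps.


Rate = 2 * B * log2(M) = 2 * 780 * 8.0 = 12480.0

12480.0 bps


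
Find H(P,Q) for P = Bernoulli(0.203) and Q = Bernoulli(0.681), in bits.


H(P,Q) = -p*log2(q) - (1-p)*log2(1-q). -0.203*log2(0.681) = 0.112517; -0.797*log2(0.319) = 1.313752. H(P,Q) = 0.112517 + 1.313752 = 1.4263

1.4263 bits


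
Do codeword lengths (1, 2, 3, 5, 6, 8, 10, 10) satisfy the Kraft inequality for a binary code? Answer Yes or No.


Kraft sum = sum(2^(-l_i)) = 0.9277, need <= 1. Result: satisfied (a binary prefix-free code with these lengths exists)

Yes


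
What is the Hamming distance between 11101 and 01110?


Count differing positions: ^ . . ^ ^ = 3 differences

3


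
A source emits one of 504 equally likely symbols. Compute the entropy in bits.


H = log2(n) = log2(504) = 8.9773

8.9773 bits


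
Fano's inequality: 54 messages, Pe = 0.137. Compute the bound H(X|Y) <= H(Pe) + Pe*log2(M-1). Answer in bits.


H(Pe) = -Pe*log2(Pe) - (1-Pe)*log2(1-Pe) = -0.137*log2(0.137) - 0.863*log2(0.863) = 0.392882 + 0.183446 = 0.5763. Pe*log2(M-1) = 0.137*log2(53) = 0.784725. Bound = H(Pe) + Pe*log2(M-1) = 0.392882 + 0.183446 + 0.784725 = 1.3611

1.3611 bits


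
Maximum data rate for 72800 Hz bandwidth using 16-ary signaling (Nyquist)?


Rate = 2 * B * log2(M) = 2 * 72800 * 4.0 = 582400.0

582400.0 bps


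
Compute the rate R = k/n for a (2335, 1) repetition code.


Rate = k/n = 1/2335

1/2335


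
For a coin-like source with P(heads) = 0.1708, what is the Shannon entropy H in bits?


H = -p*log2(p) - (1-p)*log2(1-p). -0.1708*log2(0.1708) = 0.435475; -0.8292*log2(0.8292) = 0.224056. H = 0.435475 + 0.224056 = 0.6595

0.6595 bits


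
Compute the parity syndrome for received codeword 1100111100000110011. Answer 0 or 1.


Syndrome = XOR of all bits = 1 XOR 1 XOR 0 XOR 0 XOR 1 XOR 1 XOR 1 XOR 1 XOR 0 XOR 0 XOR 0 XOR 0 XOR 0 XOR 1 XOR 1 XOR 0 XOR 0 XOR 1 XOR 1 = 0

0


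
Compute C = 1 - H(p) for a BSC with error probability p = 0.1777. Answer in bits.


H(p) = -p*log2(p) - (1-p)*log2(1-p) = -0.1777*log2(0.1777) - 0.8223*log2(0.8223) = 0.442914 + 0.232105 = 0.675. C = 1 - H(p) = 1 - 0.675 = 0.325

0.325 bits


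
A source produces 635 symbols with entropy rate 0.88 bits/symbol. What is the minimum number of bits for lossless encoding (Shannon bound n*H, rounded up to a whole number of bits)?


Minimum bits >= n * H = 635 * 0.88 = 558.8, rounded up to a whole number of bits = 559

559 bits


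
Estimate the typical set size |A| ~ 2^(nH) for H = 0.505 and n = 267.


log2|A_typical| = nH = 267 * 0.505 = 134.835, so |A_typical| ~ 2^134.835 = 3.885e+40

3.885e+40


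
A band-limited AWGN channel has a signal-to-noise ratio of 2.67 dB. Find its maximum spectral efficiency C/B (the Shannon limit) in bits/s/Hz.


SNR_linear = 10^(2.67/10) = 1.8493; C/B = log2(1 + SNR_linear) = log2(1 + 1.8493) = 1.5106

1.5106 bits/s/Hz


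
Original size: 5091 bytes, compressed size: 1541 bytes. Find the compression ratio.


Ratio = original / compressed = 5091 / 1541 = 3.3037

3.3037


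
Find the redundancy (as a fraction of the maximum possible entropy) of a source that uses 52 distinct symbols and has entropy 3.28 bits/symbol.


H_max = log2(K) = log2(52) = 5.7004 bits/symbol. Redundancy = 1 - H/H_max = 1 - 3.28/5.7004 = 1 - 0.5754 = 0.4246

0.4246


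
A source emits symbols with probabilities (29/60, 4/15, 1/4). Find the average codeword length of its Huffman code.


Huffman construction (repeatedly merge the two least-probable nodes; each merge adds 1 bit to every symbol beneath it): 1/4 + 4/15 = 31/60; 29/60 + 31/60 = 1. Resulting codeword lengths (in the order the probabilities were given): (1, 2, 2). L_avg = sum(p_i * l_i) = 29/60*1 + 4/15*2 + 1/4*2 = 91/60 = 1.5167

1.5167 bits


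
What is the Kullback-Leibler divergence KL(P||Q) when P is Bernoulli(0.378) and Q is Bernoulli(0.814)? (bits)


KL = p*log2(p/q) + (1-p)*log2((1-p)/(1-q)) = 0.378*log2(0.378/0.814) + 0.622*log2(0.622/0.186) = 0.665

0.665 bits


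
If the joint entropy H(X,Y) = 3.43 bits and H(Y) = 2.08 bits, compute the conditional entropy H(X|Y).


H(X|Y) = H(X,Y) - H(Y) = 3.43 - 2.08 = 1.35

1.35 bits


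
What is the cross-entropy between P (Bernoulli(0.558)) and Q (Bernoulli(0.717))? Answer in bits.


H(P,Q) = -p*log2(q) - (1-p)*log2(1-q). -0.558*log2(0.717) = 0.267815; -0.442*log2(0.283) = 0.804938. H(P,Q) = 0.267815 + 0.804938 = 1.0728

1.0728 bits


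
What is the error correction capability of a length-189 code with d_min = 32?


Correction capability = floor((d-1)/2) = floor((32-1)/2) = 15

15 errors


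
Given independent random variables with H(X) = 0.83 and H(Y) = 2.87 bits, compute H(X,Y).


For independent variables, H(X,Y) = H(X) + H(Y) = 0.83 + 2.87 = 3.7

3.7 bits


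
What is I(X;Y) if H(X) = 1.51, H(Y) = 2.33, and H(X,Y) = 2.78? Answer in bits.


I(X;Y) = H(X) + H(Y) - H(X,Y) = 1.51 + 2.33 - 2.78 = 1.06

1.06 bits


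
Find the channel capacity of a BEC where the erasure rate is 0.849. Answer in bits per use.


C = 1 - epsilon = 1 - 0.849 = 0.151

0.151 bits


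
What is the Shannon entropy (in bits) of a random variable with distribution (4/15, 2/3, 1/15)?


H = -sum(p_i * log2(p_i)). Terms: -(4/15)*log2(4/15) = 0.508504; -(2/3)*log2(2/3) = 0.389975; -(1/15)*log2(1/15) = 0.260459. H = 0.508504 + 0.389975 + 0.260459 = 1.1589

1.1589 bits


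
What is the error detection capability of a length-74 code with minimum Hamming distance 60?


Detection capability = d_min - 1 = 60 - 1 = 59

59 errors


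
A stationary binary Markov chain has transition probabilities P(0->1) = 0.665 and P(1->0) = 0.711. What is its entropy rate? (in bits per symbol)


Stationary distribution: pi_0 = p10/(p01+p10) = 0.5167, pi_1 = 0.4833. Entropy rate H' = pi_0*H(p01) + pi_1*H(p10) = 0.5167*0.92 + 0.4833*0.8674 = 0.8946

0.8946 bits/symbol


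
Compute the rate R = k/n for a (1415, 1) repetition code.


Rate = k/n = 1/1415

1/1415


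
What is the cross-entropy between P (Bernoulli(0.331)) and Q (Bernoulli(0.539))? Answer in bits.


H(P,Q) = -p*log2(q) - (1-p)*log2(1-q). -0.331*log2(0.539) = 0.295134; -0.669*log2(0.461) = 0.747381. H(P,Q) = 0.295134 + 0.747381 = 1.0425

1.0425 bits


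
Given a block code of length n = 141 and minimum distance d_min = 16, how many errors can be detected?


Detection capability = d_min - 1 = 16 - 1 = 15

15 errors


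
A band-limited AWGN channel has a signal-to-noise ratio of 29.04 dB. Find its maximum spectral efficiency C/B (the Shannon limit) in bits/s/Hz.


SNR_linear = 10^(29.04/10) = 801.6781; C/B = log2(1 + SNR_linear) = log2(1 + 801.6781) = 9.6487

9.6487 bits/s/Hz


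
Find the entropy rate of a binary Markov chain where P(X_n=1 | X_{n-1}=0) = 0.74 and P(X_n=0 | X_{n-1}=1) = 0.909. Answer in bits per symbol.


Stationary distribution: pi_0 = p10/(p01+p10) = 0.5512, pi_1 = 0.4488. Entropy rate H' = pi_0*H(p01) + pi_1*H(p10) = 0.5512*0.8267 + 0.4488*0.4398 = 0.6531

0.6531 bits/symbol


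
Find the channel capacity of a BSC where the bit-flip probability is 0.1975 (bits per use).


H(p) = -p*log2(p) - (1-p)*log2(1-p) = -0.1975*log2(0.1975) - 0.8025*log2(0.8025) = 0.462165 + 0.254735 = 0.7169. C = 1 - H(p) = 1 - 0.7169 = 0.2831

0.2831 bits


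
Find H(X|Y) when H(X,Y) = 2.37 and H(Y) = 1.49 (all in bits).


H(X|Y) = H(X,Y) - H(Y) = 2.37 - 1.49 = 0.88

0.88 bits


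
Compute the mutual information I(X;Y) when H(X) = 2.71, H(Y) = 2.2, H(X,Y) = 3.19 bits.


I(X;Y) = H(X) + H(Y) - H(X,Y) = 2.71 + 2.2 - 3.19 = 1.72

1.72 bits


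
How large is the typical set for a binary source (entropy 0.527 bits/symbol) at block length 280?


log2|A_typical| = nH = 280 * 0.527 = 147.56, so |A_typical| ~ 2^147.56 = 2.630e+44

2.630e+44


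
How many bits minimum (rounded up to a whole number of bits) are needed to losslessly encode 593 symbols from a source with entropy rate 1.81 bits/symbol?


Minimum bits >= n * H = 593 * 1.81 = 1073.33, rounded up to a whole number of bits = 1074

1074 bits


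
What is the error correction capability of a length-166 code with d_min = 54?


Correction capability = floor((d-1)/2) = floor((54-1)/2) = 26

26 errors


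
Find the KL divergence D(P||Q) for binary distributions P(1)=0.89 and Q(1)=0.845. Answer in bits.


KL = p*log2(p/q) + (1-p)*log2((1-p)/(1-q)) = 0.89*log2(0.89/0.845) + 0.11*log2(0.11/0.155) = 0.0122

0.0122 bits


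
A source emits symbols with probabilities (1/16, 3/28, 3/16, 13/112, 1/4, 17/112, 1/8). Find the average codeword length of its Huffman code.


Huffman construction (repeatedly merge the two least-probable nodes; each merge adds 1 bit to every symbol beneath it): 1/16 + 3/28 = 19/112; 13/112 + 1/8 = 27/112; 17/112 + 19/112 = 9/28; 3/16 + 27/112 = 3/7; 1/4 + 9/28 = 4/7; 3/7 + 4/7 = 1. Resulting codeword lengths (in the order the probabilities were given): (4, 4, 2, 3, 2, 3, 3). L_avg = sum(p_i * l_i) = 1/16*4 + 3/28*4 + 3/16*2 + 13/112*3 + 1/4*2 + 17/112*3 + 1/8*3 = 153/56 = 2.7321

2.7321 bits


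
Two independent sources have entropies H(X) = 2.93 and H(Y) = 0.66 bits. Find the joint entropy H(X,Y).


For independent variables, H(X,Y) = H(X) + H(Y) = 2.93 + 0.66 = 3.59

3.59 bits


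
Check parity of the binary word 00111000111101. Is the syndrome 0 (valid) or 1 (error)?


Syndrome = XOR of all bits = 0 XOR 0 XOR 1 XOR 1 XOR 1 XOR 0 XOR 0 XOR 0 XOR 1 XOR 1 XOR 1 XOR 1 XOR 0 XOR 1 = 0

0


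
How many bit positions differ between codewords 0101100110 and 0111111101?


Count differing positions: . . ^ . . ^ ^ . ^ ^ = 5 differences

5


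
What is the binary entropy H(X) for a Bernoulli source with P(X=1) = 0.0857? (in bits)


H = -p*log2(p) - (1-p)*log2(1-p). -0.0857*log2(0.0857) = 0.303769; -0.9143*log2(0.9143) = 0.118183. H = 0.303769 + 0.118183 = 0.422

0.422 bits


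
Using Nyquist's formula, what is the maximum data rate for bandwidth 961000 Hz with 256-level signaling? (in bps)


Rate = 2 * B * log2(M) = 2 * 961000 * 8.0 = 15376000.0

15376000.0 bps


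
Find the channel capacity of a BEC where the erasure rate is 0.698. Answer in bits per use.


C = 1 - epsilon = 1 - 0.698 = 0.302

0.302 bits


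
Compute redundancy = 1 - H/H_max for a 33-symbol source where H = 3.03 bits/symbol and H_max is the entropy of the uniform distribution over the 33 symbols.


H_max = log2(K) = log2(33) = 5.0444 bits/symbol. Redundancy = 1 - H/H_max = 1 - 3.03/5.0444 = 1 - 0.6007 = 0.3993

0.3993


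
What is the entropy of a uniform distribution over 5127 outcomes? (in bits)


H = log2(n) = log2(5127) = 12.3239

12.3239 bits


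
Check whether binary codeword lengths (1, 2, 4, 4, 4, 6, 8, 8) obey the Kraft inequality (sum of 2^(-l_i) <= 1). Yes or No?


Kraft sum = sum(2^(-l_i)) = 0.9609, need <= 1. Result: satisfied (a binary prefix-free code with these lengths exists)

Yes


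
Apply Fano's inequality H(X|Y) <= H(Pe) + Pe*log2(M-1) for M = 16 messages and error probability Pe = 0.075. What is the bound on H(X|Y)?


H(Pe) = -Pe*log2(Pe) - (1-Pe)*log2(1-Pe) = -0.075*log2(0.075) - 0.925*log2(0.925) = 0.280272 + 0.104039 = 0.3843. Pe*log2(M-1) = 0.075*log2(15) = 0.293017. Bound = H(Pe) + Pe*log2(M-1) = 0.280272 + 0.104039 + 0.293017 = 0.6773

0.6773 bits


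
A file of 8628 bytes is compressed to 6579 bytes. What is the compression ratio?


Ratio = original / compressed = 8628 / 6579 = 1.3114

1.3114


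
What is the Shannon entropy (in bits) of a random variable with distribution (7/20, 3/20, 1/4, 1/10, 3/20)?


H = -sum(p_i * log2(p_i)). Terms: -(7/20)*log2(7/20) = 0.530101; -(3/20)*log2(3/20) = 0.410545; -(1/4)*log2(1/4) = 0.500000; -(1/10)*log2(1/10) = 0.332193; -(3/20)*log2(3/20) = 0.410545. H = 0.530101 + 0.410545 + 0.500000 + 0.332193 + 0.410545 = 2.1834

2.1834 bits


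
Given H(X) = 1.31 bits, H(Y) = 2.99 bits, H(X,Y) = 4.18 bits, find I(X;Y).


I(X;Y) = H(X) + H(Y) - H(X,Y) = 1.31 + 2.99 - 4.18 = 0.12

0.12 bits


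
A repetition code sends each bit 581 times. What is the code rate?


Rate = k/n = 1/581

1/581


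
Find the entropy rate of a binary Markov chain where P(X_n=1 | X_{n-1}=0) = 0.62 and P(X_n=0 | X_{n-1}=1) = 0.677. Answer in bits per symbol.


Stationary distribution: pi_0 = p10/(p01+p10) = 0.522, pi_1 = 0.478. Entropy rate H' = pi_0*H(p01) + pi_1*H(p10) = 0.522*0.958 + 0.478*0.9076 = 0.9339

0.9339 bits/symbol


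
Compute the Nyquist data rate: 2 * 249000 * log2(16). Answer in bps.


Rate = 2 * B * log2(M) = 2 * 249000 * 4.0 = 1992000.0

1992000.0 bps


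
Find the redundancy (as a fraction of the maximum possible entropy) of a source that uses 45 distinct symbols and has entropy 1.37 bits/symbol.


H_max = log2(K) = log2(45) = 5.4919 bits/symbol. Redundancy = 1 - H/H_max = 1 - 1.37/5.4919 = 1 - 0.2495 = 0.7505

0.7505


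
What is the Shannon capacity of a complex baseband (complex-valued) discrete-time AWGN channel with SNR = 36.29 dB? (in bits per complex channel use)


SNR_linear = 10^(36.29/10) = 4255.9841; C = log2(1 + SNR_linear) = log2(1 + 4255.9841) = 12.0556

12.0556 bits/channel use


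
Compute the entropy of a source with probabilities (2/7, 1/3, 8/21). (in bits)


H = -sum(p_i * log2(p_i)). Terms: -(2/7)*log2(2/7) = 0.516387; -(1/3)*log2(1/3) = 0.528321; -(8/21)*log2(8/21) = 0.530407. H = 0.516387 + 0.528321 + 0.530407 = 1.5751

1.5751 bits


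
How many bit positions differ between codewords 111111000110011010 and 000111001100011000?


Count differing positions: ^ ^ ^ . . . . . ^ . ^ . . . . . ^ . = 6 differences

6


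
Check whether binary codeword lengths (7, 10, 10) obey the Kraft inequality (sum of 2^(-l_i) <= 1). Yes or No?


Kraft sum = sum(2^(-l_i)) = 0.0098, need <= 1. Result: satisfied (a binary prefix-free code with these lengths exists)

Yes


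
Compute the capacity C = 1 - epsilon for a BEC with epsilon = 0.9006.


C = 1 - epsilon = 1 - 0.9006 = 0.0994

0.0994 bits


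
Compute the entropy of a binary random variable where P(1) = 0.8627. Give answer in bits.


H = -p*log2(p) - (1-p)*log2(1-p). -0.8627*log2(0.8627) = 0.183815; -0.1373*log2(0.1373) = 0.393309. H = 0.183815 + 0.393309 = 0.5771

0.5771 bits


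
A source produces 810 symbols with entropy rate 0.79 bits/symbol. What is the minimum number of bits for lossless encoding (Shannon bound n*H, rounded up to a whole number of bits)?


Minimum bits >= n * H = 810 * 0.79 = 639.9, rounded up to a whole number of bits = 640

640 bits


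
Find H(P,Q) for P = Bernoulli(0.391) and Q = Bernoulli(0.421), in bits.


H(P,Q) = -p*log2(q) - (1-p)*log2(1-q). -0.391*log2(0.421) = 0.488010; -0.609*log2(0.579) = 0.480114. H(P,Q) = 0.488010 + 0.480114 = 0.9681

0.9681 bits


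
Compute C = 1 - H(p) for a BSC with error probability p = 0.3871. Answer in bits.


H(p) = -p*log2(p) - (1-p)*log2(1-p) = -0.3871*log2(0.3871) - 0.6129*log2(0.6129) = 0.530026 + 0.432877 = 0.9629. C = 1 - H(p) = 1 - 0.9629 = 0.0371

0.0371 bits


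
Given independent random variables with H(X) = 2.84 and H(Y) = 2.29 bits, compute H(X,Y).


For independent variables, H(X,Y) = H(X) + H(Y) = 2.84 + 2.29 = 5.13

5.13 bits


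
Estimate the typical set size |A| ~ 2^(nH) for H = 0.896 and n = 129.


log2|A_typical| = nH = 129 * 0.896 = 115.584, so |A_typical| ~ 2^115.584 = 6.227e+34

6.227e+34


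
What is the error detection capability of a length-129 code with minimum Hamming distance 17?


Detection capability = d_min - 1 = 17 - 1 = 16

16 errors


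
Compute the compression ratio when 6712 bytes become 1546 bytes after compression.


Ratio = original / compressed = 6712 / 1546 = 4.3415

4.3415


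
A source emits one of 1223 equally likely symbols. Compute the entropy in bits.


H = log2(n) = log2(1223) = 10.2562

10.2562 bits


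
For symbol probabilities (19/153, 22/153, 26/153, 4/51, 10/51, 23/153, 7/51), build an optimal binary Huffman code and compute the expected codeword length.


Huffman construction (repeatedly merge the two least-probable nodes; each merge adds 1 bit to every symbol beneath it): 4/51 + 19/153 = 31/153; 7/51 + 22/153 = 43/153; 23/153 + 26/153 = 49/153; 10/51 + 31/153 = 61/153; 43/153 + 49/153 = 92/153; 61/153 + 92/153 = 1. Resulting codeword lengths (in the order the probabilities were given): (3, 3, 3, 3, 2, 3, 3). L_avg = sum(p_i * l_i) = 19/153*3 + 22/153*3 + 26/153*3 + 4/51*3 + 10/51*2 + 23/153*3 + 7/51*3 = 143/51 = 2.8039

2.8039 bits


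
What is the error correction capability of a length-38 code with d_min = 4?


Correction capability = floor((d-1)/2) = floor((4-1)/2) = 1

1 errors


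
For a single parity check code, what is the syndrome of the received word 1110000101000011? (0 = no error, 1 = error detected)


Syndrome = XOR of all bits = 1 XOR 1 XOR 1 XOR 0 XOR 0 XOR 0 XOR 0 XOR 1 XOR 0 XOR 1 XOR 0 XOR 0 XOR 0 XOR 0 XOR 1 XOR 1 = 1

1


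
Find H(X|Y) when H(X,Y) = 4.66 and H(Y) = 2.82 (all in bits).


H(X|Y) = H(X,Y) - H(Y) = 4.66 - 2.82 = 1.84

1.84 bits


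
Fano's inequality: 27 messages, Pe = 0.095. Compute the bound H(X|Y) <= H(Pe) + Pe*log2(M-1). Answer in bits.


H(Pe) = -Pe*log2(Pe) - (1-Pe)*log2(1-Pe) = -0.095*log2(0.095) - 0.905*log2(0.905) = 0.322613 + 0.130329 = 0.4529. Pe*log2(M-1) = 0.095*log2(26) = 0.446542. Bound = H(Pe) + Pe*log2(M-1) = 0.322613 + 0.130329 + 0.446542 = 0.8995

0.8995 bits


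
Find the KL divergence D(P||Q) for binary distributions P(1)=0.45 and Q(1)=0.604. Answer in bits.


KL = p*log2(p/q) + (1-p)*log2((1-p)/(1-q)) = 0.45*log2(0.45/0.604) + 0.55*log2(0.55/0.396) = 0.0696

0.0696 bits


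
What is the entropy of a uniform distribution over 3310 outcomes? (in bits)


H = log2(n) = log2(3310) = 11.6926

11.6926 bits


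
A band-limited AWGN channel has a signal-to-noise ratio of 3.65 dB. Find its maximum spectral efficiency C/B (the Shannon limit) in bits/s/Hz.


SNR_linear = 10^(3.65/10) = 2.3174; C/B = log2(1 + SNR_linear) = log2(1 + 2.3174) = 1.7301

1.7301 bits/s/Hz


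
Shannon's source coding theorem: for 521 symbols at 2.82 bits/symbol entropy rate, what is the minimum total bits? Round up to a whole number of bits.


Minimum bits >= n * H = 521 * 2.82 = 1469.22, rounded up to a whole number of bits = 1470

1470 bits


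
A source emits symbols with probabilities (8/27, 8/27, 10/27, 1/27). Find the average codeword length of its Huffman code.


Huffman construction (repeatedly merge the two least-probable nodes; each merge adds 1 bit to every symbol beneath it): 1/27 + 8/27 = 1/3; 8/27 + 1/3 = 17/27; 10/27 + 17/27 = 1. Resulting codeword lengths (in the order the probabilities were given): (3, 2, 1, 3). L_avg = sum(p_i * l_i) = 8/27*3 + 8/27*2 + 10/27*1 + 1/27*3 = 53/27 = 1.963

1.963 bits


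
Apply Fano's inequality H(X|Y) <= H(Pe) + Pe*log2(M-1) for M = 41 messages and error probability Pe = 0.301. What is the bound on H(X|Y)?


H(Pe) = -Pe*log2(Pe) - (1-Pe)*log2(1-Pe) = -0.301*log2(0.301) - 0.699*log2(0.699) = 0.521382 + 0.361128 = 0.8825. Pe*log2(M-1) = 0.301*log2(40) = 1.601900. Bound = H(Pe) + Pe*log2(M-1) = 0.521382 + 0.361128 + 1.601900 = 2.4844

2.4844 bits


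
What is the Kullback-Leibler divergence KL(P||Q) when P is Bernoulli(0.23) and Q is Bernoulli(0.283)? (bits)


KL = p*log2(p/q) + (1-p)*log2((1-p)/(1-q)) = 0.23*log2(0.23/0.283) + 0.77*log2(0.77/0.717) = 0.0104

0.0104 bits


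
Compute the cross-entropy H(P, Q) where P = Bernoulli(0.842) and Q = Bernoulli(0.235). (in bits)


H(P,Q) = -p*log2(q) - (1-p)*log2(1-q). -0.842*log2(0.235) = 1.759163; -0.158*log2(0.765) = 0.061062. H(P,Q) = 1.759163 + 0.061062 = 1.8202

1.8202 bits


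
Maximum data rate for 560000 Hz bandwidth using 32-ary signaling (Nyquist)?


Rate = 2 * B * log2(M) = 2 * 560000 * 5.0 = 5600000.0

5600000.0 bps


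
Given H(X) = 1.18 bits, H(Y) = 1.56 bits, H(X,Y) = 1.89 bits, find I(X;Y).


I(X;Y) = H(X) + H(Y) - H(X,Y) = 1.18 + 1.56 - 1.89 = 0.85

0.85 bits


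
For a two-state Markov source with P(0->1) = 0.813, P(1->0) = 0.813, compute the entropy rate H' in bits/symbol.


Stationary distribution: pi_0 = p10/(p01+p10) = 0.5, pi_1 = 0.5. Entropy rate H' = pi_0*H(p01) + pi_1*H(p10) = 0.5*0.6952 + 0.5*0.6952 = 0.6952

0.6952 bits/symbol


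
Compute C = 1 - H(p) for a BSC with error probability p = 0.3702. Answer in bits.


H(p) = -p*log2(p) - (1-p)*log2(1-p) = -0.3702*log2(0.3702) - 0.6298*log2(0.6298) = 0.530727 + 0.420098 = 0.9508. C = 1 - H(p) = 1 - 0.9508 = 0.0492

0.0492 bits


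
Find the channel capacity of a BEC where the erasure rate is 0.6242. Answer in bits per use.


C = 1 - epsilon = 1 - 0.6242 = 0.3758

0.3758 bits


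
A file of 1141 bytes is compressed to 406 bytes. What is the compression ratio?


Ratio = original / compressed = 1141 / 406 = 2.8103

2.8103


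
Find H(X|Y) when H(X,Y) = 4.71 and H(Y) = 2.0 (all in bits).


H(X|Y) = H(X,Y) - H(Y) = 4.71 - 2.0 = 2.71

2.71 bits


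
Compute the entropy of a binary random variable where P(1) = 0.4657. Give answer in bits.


H = -p*log2(p) - (1-p)*log2(1-p). -0.4657*log2(0.4657) = 0.513447; -0.5343*log2(0.5343) = 0.483156. H = 0.513447 + 0.483156 = 0.9966

0.9966 bits


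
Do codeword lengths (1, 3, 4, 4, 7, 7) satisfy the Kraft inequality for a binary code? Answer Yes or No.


Kraft sum = sum(2^(-l_i)) = 0.7656, need <= 1. Result: satisfied (a binary prefix-free code with these lengths exists)

Yes
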